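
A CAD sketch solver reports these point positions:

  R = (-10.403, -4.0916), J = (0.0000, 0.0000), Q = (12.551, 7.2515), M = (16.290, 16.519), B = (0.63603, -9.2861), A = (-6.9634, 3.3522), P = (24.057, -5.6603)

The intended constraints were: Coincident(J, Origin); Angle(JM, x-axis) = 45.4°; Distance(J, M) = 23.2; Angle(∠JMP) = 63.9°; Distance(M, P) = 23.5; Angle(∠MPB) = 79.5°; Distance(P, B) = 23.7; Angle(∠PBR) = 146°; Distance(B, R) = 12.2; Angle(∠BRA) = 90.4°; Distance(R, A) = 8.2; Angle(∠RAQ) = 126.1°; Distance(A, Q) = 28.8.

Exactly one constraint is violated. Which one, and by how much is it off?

Distance(A, Q) = 28.8 — off by 8.90.

J = (0.00, 0.00) ✓; JM at 45.40° ✓; |JM| = 23.20 ✓; ∠JMP = 63.90° ✓; |MP| = 23.50 ✓; ∠MPB = 79.50° ✓; |PB| = 23.70 ✓; ∠PBR = 146.0° ✓; |BR| = 12.20 ✓; ∠BRA = 90.40° ✓; |RA| = 8.200 ✓; ∠RAQ = 126.1° ✓; |AQ| = 19.90 ✗.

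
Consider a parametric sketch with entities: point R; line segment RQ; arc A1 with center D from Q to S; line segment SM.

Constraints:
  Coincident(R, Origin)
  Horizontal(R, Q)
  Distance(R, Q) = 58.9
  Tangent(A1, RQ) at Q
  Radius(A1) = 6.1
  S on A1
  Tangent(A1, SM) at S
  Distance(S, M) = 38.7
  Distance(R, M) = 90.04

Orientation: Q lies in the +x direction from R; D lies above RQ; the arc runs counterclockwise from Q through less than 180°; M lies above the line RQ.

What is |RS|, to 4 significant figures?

64.45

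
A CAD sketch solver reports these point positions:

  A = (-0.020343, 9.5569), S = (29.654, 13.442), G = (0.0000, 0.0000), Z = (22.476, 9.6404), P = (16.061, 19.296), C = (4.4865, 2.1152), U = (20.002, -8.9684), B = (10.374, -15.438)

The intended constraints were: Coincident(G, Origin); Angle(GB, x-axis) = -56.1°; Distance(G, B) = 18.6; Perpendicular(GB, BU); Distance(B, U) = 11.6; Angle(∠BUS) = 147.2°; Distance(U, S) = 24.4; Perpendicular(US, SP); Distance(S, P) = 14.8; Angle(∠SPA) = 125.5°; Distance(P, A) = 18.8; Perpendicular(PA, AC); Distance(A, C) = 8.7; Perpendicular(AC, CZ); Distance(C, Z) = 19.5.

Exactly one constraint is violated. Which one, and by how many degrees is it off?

Perpendicular(AC, CZ) — off by 8.50°.

G = (0.00, 0.00) ✓; GB at -56.10° ✓; |GB| = 18.60 ✓; ∠(GB, BU) = 90.00° ✓; |BU| = 11.60 ✓; ∠BUS = 147.2° ✓; |US| = 24.40 ✓; ∠(US, SP) = 90.00° ✓; |SP| = 14.80 ✓; ∠SPA = 125.5° ✓; |PA| = 18.80 ✓; ∠(PA, AC) = 90.00° ✓; |AC| = 8.700 ✓; ∠(AC, CZ) = 81.50° ✗; |CZ| = 19.50 ✓.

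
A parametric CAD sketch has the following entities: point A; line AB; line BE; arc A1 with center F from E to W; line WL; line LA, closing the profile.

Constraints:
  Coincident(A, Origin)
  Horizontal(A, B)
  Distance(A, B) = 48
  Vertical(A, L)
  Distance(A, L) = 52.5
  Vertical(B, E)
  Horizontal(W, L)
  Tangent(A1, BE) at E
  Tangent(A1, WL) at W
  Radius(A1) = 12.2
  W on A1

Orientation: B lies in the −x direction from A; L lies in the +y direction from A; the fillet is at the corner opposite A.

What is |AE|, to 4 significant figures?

62.67

A is at the origin; A and B share the same y with |AB| = 48.0 and B on the −x side, so B = (-48.00, 0.000). A and L share the same x with |AL| = 52.5 and L on the +y side, so L = (0.000, 52.50). The virtual corner opposite A is at (-48.00, 52.50). Since A1 is tangent to BE there, FE ⟂ BE and the tangent condition forces FW to be normal to WL, with radius 12.2, so the center F sits 12.2 in from both sides at F = (-35.80, 40.30). That places the tangent points at E = (-48.00, 40.30) on BE and W = (-35.80, 52.50) on WL. Then |AE| = |E − A| = 62.67.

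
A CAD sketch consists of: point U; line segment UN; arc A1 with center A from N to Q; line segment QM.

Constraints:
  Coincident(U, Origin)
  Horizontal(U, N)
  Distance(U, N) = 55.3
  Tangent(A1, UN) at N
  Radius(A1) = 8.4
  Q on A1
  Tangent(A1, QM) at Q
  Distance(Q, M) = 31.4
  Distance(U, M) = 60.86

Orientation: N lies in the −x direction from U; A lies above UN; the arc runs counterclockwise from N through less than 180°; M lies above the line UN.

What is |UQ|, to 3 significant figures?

47.6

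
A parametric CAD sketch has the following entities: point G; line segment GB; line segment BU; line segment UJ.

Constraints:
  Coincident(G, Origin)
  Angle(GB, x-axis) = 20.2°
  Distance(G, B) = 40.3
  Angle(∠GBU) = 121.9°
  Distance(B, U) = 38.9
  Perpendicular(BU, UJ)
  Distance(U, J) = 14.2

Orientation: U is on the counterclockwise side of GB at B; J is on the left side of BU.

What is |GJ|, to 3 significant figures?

63.4

G is at the origin; GB runs at 20.2° with length 40.3, so B = 40.3·(cos 20.2°, sin 20.2°) = (37.8, 13.9). ∠GBU = 121.9°, so BU runs at 20.2° + (180° − 121.9°) = 78.3° from the x-axis; with |BU| = 38.9, U = B + 38.9·(cos 78.3°, sin 78.3°) = (45.7, 52.0). BU ⟂ UJ; with |UJ| = 14.2 on the left of BU, J = U + 14.2·(-0.979, 0.203) = (31.8, 54.9). Then |GJ| = |J − G| = 63.4.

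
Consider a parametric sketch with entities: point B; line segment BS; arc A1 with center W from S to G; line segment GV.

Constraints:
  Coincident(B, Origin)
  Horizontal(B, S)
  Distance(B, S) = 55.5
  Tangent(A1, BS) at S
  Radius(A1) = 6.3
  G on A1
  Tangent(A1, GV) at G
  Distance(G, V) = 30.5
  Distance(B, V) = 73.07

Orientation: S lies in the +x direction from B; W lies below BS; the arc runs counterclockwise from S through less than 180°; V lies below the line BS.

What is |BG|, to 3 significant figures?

50.7

B is at the origin; BS is horizontal with |BS| = 55.5 and S on the +x side, so S = (55.5, 0.00). A1 meets BS tangentially, so WS is at right angles to BS, so W = S + (0, -6.3) = (55.5, -6.30). Since WG ⟂ GV (tangency), |WV| = √(6.3² + 30.5²) = 31.1 regardless of where G sits on A1. So V lies on both circle(B, 73.07) and circle(W, 31.1); the below-BS intersection is V = (63.3, -36.4). G is the foot of the tangent from V: G = (49.8, -9.09).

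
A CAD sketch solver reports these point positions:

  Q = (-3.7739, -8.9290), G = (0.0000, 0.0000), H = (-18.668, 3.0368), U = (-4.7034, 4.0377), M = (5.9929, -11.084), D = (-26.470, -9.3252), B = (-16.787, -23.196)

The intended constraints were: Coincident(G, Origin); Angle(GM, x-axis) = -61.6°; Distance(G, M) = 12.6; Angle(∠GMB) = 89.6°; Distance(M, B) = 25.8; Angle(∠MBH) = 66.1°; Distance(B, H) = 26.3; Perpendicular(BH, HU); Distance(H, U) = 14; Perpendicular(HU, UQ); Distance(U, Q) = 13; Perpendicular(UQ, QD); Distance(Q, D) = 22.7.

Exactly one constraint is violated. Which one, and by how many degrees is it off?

Perpendicular(UQ, QD) — off by 3.10°.

G = (0.00, 0.00) ✓; GM at -61.60° ✓; |GM| = 12.60 ✓; ∠GMB = 89.60° ✓; |MB| = 25.80 ✓; ∠MBH = 66.10° ✓; |BH| = 26.30 ✓; ∠(BH, HU) = 90.00° ✓; |HU| = 14.00 ✓; ∠(HU, UQ) = 90.00° ✓; |UQ| = 13.00 ✓; ∠(UQ, QD) = 93.10° ✗; |QD| = 22.70 ✓.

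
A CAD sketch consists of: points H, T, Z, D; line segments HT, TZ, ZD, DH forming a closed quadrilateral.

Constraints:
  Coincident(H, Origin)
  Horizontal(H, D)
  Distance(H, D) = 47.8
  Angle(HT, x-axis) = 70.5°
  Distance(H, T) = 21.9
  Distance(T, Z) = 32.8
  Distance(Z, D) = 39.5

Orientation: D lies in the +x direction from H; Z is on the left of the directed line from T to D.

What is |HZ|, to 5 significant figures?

51.607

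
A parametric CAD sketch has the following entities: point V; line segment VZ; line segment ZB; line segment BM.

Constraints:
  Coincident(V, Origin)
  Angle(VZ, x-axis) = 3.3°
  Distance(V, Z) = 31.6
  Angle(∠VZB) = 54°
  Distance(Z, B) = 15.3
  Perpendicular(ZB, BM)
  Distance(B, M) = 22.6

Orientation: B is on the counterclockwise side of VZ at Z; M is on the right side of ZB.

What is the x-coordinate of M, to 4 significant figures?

39.35

V is at the origin; VZ runs at 3.3° with length 31.6, so Z = 31.6·(cos 3.3°, sin 3.3°) = (31.55, 1.819). ∠VZB = 54.0°, so ZB runs at 3.3° + (180° − 54.0°) = 129.3° from the x-axis; with |ZB| = 15.3, B = Z + 15.3·(cos 129.3°, sin 129.3°) = (21.86, 13.66). ZB is perpendicular to BM; with |BM| = 22.6 on the right of ZB, M = B + 22.6·(0.7738, 0.6334) = (39.35, 27.97). So M.x = 39.35.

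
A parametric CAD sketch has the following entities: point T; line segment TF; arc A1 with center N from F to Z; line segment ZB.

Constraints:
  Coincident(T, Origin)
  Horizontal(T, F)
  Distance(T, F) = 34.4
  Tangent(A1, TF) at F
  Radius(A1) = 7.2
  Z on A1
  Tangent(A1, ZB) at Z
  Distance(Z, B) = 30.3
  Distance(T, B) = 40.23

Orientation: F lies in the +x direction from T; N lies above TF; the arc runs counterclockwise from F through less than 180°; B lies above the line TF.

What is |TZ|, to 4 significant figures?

41.59

Checks: |NZ| = 7.200 ✓; ∠(NZ, ZB) = 90.00° ✓; |ZB| = 30.30 ✓; |TB| = 40.23 ✓.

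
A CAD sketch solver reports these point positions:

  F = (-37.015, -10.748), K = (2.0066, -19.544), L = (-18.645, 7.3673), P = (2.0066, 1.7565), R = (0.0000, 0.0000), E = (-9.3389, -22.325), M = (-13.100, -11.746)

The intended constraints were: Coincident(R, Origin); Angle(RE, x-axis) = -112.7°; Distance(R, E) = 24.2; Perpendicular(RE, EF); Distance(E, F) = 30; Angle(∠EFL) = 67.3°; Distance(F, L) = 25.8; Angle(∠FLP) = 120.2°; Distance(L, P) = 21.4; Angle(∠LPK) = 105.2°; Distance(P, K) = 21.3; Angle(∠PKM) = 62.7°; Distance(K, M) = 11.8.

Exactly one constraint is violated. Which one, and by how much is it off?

Distance(K, M) = 11.8 — off by 5.20.

R = (0.00, 0.00) ✓; RE at -112.7° ✓; |RE| = 24.20 ✓; ∠(RE, EF) = 90.00° ✓; |EF| = 30.00 ✓; ∠EFL = 67.30° ✓; |FL| = 25.80 ✓; ∠FLP = 120.2° ✓; |LP| = 21.40 ✓; ∠LPK = 105.2° ✓; |PK| = 21.30 ✓; ∠PKM = 62.70° ✓; |KM| = 17.00 ✗.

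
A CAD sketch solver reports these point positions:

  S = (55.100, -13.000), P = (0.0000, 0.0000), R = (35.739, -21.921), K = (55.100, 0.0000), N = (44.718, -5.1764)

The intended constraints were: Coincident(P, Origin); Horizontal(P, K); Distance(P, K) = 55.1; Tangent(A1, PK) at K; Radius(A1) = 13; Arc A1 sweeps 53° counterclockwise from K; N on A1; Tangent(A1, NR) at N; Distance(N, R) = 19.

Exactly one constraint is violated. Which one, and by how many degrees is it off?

Tangent(A1, NR) at N — off by 8.80°.

P = (0.00, 0.00) ✓; P.y = 0.00, K.y = 0.00 ✓; |PK| = 55.10 ✓; ∠(SK, KP) = 90.00° ✓; |SK| = 13.00 ✓; bearing(S→N) − bearing(S→K) = 53.00° ✓; |SN| = 13.00 ✓; ∠(SN, NR) = 81.20° ✗; |NR| = 19.00 ✓.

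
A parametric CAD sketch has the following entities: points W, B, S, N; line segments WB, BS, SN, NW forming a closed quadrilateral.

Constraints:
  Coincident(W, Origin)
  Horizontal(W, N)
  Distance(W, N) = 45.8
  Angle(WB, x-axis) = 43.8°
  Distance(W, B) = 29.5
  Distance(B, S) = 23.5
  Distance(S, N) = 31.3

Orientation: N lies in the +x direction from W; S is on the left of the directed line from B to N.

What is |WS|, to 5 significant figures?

52.440

Checks: |BS| = 23.50 ✓; |SN| = 31.30 ✓.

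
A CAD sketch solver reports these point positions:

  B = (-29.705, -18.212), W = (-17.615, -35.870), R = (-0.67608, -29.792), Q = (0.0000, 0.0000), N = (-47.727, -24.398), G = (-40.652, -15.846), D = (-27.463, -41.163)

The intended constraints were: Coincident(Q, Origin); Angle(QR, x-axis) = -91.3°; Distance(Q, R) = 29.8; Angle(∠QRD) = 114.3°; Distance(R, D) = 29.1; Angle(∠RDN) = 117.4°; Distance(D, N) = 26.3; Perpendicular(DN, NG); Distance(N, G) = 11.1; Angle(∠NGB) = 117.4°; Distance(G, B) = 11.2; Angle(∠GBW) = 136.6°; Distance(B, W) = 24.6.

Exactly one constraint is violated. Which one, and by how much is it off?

Distance(B, W) = 24.6 — off by 3.20.

Q = (0.00, 0.00) ✓; QR at -91.30° ✓; |QR| = 29.80 ✓; ∠QRD = 114.3° ✓; |RD| = 29.10 ✓; ∠RDN = 117.4° ✓; |DN| = 26.30 ✓; ∠(DN, NG) = 90.00° ✓; |NG| = 11.10 ✓; ∠NGB = 117.4° ✓; |GB| = 11.20 ✓; ∠GBW = 136.6° ✓; |BW| = 21.40 ✗.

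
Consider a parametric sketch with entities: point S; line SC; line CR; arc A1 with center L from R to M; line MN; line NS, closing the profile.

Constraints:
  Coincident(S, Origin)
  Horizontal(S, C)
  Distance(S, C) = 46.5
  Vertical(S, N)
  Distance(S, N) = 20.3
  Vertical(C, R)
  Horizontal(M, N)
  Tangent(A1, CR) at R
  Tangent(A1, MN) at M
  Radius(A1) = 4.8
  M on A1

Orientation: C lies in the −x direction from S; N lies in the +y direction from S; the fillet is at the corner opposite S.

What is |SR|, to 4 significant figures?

49.02

S is at the origin; SC is horizontal with |SC| = 46.5 and C on the −x side, so C = (-46.50, 0.000). S and N share the same x with |SN| = 20.3 and N on the +y side, so N = (0.000, 20.30). The virtual corner opposite S is at (-46.50, 20.30). Tangency of A1 to CR means the radius LR is perpendicular to CR and A1 meets MN tangentially, so LM is at right angles to MN, with radius 4.8, so the center L sits 4.8 in from both sides at L = (-41.70, 15.50). That places the tangent points at R = (-46.50, 15.50) on CR and M = (-41.70, 20.30) on MN. Then |SR| = |R − S| = 49.02.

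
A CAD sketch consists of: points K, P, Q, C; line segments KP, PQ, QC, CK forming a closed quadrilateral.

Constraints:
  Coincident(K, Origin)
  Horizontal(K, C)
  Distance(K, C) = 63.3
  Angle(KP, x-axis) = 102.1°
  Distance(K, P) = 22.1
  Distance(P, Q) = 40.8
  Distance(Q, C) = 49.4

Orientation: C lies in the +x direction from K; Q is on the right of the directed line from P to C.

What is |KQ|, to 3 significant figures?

20.9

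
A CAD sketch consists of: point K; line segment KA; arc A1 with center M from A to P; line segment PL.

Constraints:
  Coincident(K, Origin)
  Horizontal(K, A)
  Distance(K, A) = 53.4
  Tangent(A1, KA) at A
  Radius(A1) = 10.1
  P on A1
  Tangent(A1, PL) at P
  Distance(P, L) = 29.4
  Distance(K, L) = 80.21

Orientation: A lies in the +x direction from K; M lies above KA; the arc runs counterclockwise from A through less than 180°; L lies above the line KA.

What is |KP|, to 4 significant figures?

63.36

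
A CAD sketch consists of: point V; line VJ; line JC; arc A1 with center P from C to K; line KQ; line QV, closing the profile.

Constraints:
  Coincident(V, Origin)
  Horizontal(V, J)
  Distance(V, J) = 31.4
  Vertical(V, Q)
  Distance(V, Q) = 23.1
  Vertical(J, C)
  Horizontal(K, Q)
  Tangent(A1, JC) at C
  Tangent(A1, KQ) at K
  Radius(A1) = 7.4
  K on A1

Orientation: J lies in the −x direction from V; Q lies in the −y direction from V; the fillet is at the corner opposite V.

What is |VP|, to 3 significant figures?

28.7

V is at the origin; V and J share the same y with |VJ| = 31.4 and J on the −x side, so J = (-31.4, 0.00). VQ is vertical with |VQ| = 23.1 and Q on the −y side, so Q = (0.00, -23.1). The virtual corner opposite V is at (-31.4, -23.1). Tangency of A1 to JC means the radius PC is perpendicular to JC and A1 meets KQ tangentially, so PK is at right angles to KQ, with radius 7.4, so the center P sits 7.4 in from both sides at P = (-24.0, -15.7). Then |VP| = |P − V| = 28.7.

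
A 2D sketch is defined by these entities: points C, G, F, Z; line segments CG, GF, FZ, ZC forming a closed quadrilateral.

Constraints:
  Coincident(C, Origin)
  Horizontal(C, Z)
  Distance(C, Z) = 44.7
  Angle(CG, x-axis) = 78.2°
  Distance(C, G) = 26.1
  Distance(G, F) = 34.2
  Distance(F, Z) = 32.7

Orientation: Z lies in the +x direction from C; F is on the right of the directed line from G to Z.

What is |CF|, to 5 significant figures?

15.109

C is at the origin; CZ is horizontal with |CZ| = 44.7 and Z in +x, so Z = (44.7, 0). CG runs at 78.2° with |CG| = 26.1, so G = (5.3373, 25.548). F is determined by |GF| = 34.2 and |FZ| = 32.7 together: it lies at the intersection of circle(G, 34.2) and circle(Z, 32.7). With |GZ| = 46.927, the foot of the radical line on GZ is 24.533 from G and the perpendicular offset is √(34.2² − 24.533²) = 23.828. Taking the right-of-GZ solution: F = (12.943, -7.7952).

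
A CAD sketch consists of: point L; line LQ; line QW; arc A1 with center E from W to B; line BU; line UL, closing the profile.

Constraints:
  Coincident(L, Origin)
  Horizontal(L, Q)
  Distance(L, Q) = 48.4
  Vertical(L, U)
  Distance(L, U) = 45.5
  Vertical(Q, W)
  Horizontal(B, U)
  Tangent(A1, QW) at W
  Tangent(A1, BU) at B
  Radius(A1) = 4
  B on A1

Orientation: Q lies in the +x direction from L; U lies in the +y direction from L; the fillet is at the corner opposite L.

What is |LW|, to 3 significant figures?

63.8

The virtual corner opposite L is at (48.4, 45.5). Tangency of A1 to QW means the radius EW is perpendicular to QW and A1 meets BU tangentially, so EB is at right angles to BU, with radius 4.0, so the center E sits 4.0 in from both sides at E = (44.4, 41.5). That places the tangent points at W = (48.4, 41.5) on QW and B = (44.4, 45.5) on BU. Then |LW| = |W − L| = 63.8.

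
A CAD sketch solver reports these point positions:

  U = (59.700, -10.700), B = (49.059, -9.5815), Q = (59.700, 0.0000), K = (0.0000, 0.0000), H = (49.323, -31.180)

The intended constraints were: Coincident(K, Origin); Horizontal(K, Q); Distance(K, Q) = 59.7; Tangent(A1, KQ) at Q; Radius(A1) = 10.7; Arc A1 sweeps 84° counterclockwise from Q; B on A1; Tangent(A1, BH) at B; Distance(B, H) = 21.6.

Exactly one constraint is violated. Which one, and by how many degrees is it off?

Tangent(A1, BH) at B — off by 6.70°.

K = (0.00, 0.00) ✓; K.y = 0.00, Q.y = 0.00 ✓; |KQ| = 59.70 ✓; ∠(UQ, QK) = 90.00° ✓; |UQ| = 10.70 ✓; bearing(U→B) − bearing(U→Q) = 84.00° ✓; |UB| = 10.70 ✓; ∠(UB, BH) = 83.30° ✗; |BH| = 21.60 ✓.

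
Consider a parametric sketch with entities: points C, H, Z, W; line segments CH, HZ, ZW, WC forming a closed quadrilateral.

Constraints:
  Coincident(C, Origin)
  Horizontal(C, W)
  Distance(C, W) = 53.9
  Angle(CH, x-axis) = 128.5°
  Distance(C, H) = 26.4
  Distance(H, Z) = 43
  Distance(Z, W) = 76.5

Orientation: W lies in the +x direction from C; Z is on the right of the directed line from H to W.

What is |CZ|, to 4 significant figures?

29.45

Checks: |HZ| = 43.00 ✓; |ZW| = 76.50 ✓.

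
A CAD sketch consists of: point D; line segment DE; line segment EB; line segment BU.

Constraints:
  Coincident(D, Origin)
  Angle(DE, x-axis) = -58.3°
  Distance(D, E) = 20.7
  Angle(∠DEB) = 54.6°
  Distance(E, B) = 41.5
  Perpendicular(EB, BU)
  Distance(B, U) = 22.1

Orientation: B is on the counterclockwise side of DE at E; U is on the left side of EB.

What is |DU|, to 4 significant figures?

29.97

∠DEB = 54.6°, so EB runs at -58.3° + (180° − 54.6°) = 67.10° from the x-axis; with |EB| = 41.5, B = E + 41.5·(cos 67.10°, sin 67.10°) = (27.03, 20.62). EB ⟂ BU; with |BU| = 22.1 on the left of EB, U = B + 22.1·(-0.9212, 0.3891) = (6.668, 29.22). Then |DU| = |U − D| = 29.97.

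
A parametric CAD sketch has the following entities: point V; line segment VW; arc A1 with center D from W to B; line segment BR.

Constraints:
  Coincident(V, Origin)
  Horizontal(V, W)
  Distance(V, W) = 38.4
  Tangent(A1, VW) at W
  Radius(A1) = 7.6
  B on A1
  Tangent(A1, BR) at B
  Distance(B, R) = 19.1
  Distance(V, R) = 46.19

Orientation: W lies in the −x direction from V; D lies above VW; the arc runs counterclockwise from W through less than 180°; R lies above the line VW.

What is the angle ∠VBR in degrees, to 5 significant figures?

124.36°

V is at the origin; V and W share the same y with |VW| = 38.4 and W on the −x side, so W = (-38.400, 0.0000). Tangency of A1 to VW means the radius DW is perpendicular to VW, so D = W + (0, 7.6) = (-38.400, 7.6000). Since DB ⟂ BR (tangency), |DR| = √(7.6² + 19.1²) = 20.557 regardless of where B sits on A1. So R lies on both circle(V, 46.19) and circle(D, 20.557); the above-VW intersection is R = (-36.672, 28.084). B is the foot of the tangent from R: B = (-31.127, 9.8062).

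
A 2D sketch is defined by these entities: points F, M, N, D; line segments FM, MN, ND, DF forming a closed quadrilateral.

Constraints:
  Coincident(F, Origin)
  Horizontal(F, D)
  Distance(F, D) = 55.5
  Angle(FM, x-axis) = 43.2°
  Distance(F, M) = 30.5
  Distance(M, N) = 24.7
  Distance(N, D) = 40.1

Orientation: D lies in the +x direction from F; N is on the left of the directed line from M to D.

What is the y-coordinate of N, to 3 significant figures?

37.3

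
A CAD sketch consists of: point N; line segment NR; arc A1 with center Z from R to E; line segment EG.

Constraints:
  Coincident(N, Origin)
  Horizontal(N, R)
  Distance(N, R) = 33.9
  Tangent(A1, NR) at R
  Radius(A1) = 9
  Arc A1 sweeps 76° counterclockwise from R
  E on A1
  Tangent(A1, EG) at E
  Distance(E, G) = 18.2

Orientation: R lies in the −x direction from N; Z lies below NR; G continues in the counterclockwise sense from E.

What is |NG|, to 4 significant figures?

53.03

N is at the origin; N and R share the same y with |NR| = 33.9 and R on the −x side, so R = (-33.90, 0.000). A1 meets NR tangentially, so ZR is at right angles to NR, so Z = R + (0, -9) = (-33.90, -9.000). On A1, R sits at bearing 90° from Z; a 76° counterclockwise sweep puts E at bearing 166°, so E = Z + 9.0·(cos 166°, sin 166°) = (-42.63, -6.823). Since A1 is tangent to EG there, ZE ⟂ EG, so EG runs along (−sin 166°, cos 166°); with |EG| = 18.2, G = (-47.04, -24.48). Then |NG| = |G − N| = 53.03.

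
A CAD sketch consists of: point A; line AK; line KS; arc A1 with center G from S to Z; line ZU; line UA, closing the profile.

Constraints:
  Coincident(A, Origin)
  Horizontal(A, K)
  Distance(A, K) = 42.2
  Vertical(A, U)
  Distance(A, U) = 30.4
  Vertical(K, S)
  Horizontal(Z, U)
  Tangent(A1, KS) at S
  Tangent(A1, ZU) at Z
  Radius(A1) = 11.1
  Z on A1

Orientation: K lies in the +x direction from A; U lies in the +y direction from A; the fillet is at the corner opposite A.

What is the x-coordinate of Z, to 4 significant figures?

31.10

A is at the origin; A and K share the same y with |AK| = 42.2 and K on the +x side, so K = (42.20, 0.000). A and U share the same x with |AU| = 30.4 and U on the +y side, so U = (0.000, 30.40). The virtual corner opposite A is at (42.20, 30.40). Since A1 is tangent to KS there, GS ⟂ KS and tangency of A1 to ZU means the radius GZ is perpendicular to ZU, with radius 11.1, so the center G sits 11.1 in from both sides at G = (31.10, 19.30). That places the tangent points at S = (42.20, 19.30) on KS and Z = (31.10, 30.40) on ZU. So Z.x = 31.10.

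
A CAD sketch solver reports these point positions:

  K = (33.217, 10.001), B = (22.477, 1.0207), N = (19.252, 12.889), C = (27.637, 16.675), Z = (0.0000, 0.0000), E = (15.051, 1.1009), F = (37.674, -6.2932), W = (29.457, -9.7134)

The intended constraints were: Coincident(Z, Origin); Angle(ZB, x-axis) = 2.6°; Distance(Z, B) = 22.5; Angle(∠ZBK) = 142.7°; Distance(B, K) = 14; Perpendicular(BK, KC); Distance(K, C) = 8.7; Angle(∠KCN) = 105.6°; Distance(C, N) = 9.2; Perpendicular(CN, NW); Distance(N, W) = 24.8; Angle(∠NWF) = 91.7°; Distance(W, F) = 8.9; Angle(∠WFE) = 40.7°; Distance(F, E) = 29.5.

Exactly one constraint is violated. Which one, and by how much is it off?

Distance(F, E) = 29.5 — off by 5.70.

Z = (0.00, 0.00) ✓; ZB at 2.600° ✓; |ZB| = 22.50 ✓; ∠ZBK = 142.7° ✓; |BK| = 14.00 ✓; ∠(BK, KC) = 90.00° ✓; |KC| = 8.699 ✓; ∠KCN = 105.6° ✓; |CN| = 9.200 ✓; ∠(CN, NW) = 90.00° ✓; |NW| = 24.80 ✓; ∠NWF = 91.70° ✓; |WF| = 8.900 ✓; ∠WFE = 40.70° ✓; |FE| = 23.80 ✗.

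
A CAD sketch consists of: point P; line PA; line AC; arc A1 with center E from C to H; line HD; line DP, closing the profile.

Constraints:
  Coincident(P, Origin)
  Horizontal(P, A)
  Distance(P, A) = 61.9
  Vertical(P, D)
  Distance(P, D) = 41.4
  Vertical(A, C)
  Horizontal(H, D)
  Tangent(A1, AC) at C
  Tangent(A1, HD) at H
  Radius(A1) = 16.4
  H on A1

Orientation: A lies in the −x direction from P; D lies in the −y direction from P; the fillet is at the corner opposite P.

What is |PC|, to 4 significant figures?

66.76

P is at the origin; PA is horizontal with |PA| = 61.9 and A on the −x side, so A = (-61.90, 0.000). P and D share the same x with |PD| = 41.4 and D on the −y side, so D = (0.000, -41.40). The virtual corner opposite P is at (-61.90, -41.40). Since A1 is tangent to AC there, EC ⟂ AC and since A1 is tangent to HD there, EH ⟂ HD, with radius 16.4, so the center E sits 16.4 in from both sides at E = (-45.50, -25.00). That places the tangent points at C = (-61.90, -25.00) on AC and H = (-45.50, -41.40) on HD. Then |PC| = |C − P| = 66.76.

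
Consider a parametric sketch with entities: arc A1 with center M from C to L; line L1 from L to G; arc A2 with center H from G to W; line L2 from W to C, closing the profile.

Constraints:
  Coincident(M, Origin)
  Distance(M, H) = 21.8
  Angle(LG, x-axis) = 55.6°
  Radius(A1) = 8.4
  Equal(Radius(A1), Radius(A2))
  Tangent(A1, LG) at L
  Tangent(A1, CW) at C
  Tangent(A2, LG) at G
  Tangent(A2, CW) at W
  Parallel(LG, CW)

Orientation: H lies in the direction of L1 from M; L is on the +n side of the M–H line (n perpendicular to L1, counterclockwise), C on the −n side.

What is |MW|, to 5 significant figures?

23.362

The slot axis is L1's direction at 55.6°, so u = (cos 55.6°, sin 55.6°) = (0.56497, 0.82511) and n = (−sin 55.6°, cos 55.6°) = (-0.82511, 0.56497). M is at the origin and H lies 21.8 along u from M, so H = 21.8·u = (12.316, 17.987). Tangency of A1 to both parallel lines with radius 8.4 puts L and C at M ± 8.4·n: L = (-6.9310, 4.7457), C = (6.9310, -4.7457). Equal radii place G and W the same way about H: G = H + 8.4·n = (5.3853, 22.733), W = H − 8.4·n = (19.247, 13.242). Then |MW| = |W − M| = 23.362.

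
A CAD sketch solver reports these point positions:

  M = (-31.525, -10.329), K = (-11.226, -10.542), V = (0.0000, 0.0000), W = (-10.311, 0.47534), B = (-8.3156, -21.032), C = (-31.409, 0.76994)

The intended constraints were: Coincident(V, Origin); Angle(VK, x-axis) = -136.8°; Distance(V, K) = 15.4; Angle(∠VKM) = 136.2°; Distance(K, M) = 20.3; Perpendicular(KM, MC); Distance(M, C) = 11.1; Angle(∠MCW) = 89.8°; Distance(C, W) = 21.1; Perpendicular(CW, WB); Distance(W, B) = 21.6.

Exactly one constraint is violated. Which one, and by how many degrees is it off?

Perpendicular(CW, WB) — off by 6.10°.

V = (0.00, 0.00) ✓; VK at -136.8° ✓; |VK| = 15.40 ✓; ∠VKM = 136.2° ✓; |KM| = 20.30 ✓; ∠(KM, MC) = 90.00° ✓; |MC| = 11.10 ✓; ∠MCW = 89.80° ✓; |CW| = 21.10 ✓; ∠(CW, WB) = 83.90° ✗; |WB| = 21.60 ✓.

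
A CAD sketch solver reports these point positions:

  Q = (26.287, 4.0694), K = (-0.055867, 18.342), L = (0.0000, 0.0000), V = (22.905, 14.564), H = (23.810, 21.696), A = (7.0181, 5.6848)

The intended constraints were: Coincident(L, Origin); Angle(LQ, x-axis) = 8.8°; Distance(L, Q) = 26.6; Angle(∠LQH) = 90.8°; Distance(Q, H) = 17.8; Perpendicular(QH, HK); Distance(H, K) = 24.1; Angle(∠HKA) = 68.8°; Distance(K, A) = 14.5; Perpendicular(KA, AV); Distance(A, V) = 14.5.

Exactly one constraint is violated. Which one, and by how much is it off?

Distance(A, V) = 14.5 — off by 3.70.

L = (0.00, 0.00) ✓; LQ at 8.800° ✓; |LQ| = 26.60 ✓; ∠LQH = 90.80° ✓; |QH| = 17.80 ✓; ∠(QH, HK) = 90.00° ✓; |HK| = 24.10 ✓; ∠HKA = 68.80° ✓; |KA| = 14.50 ✓; ∠(KA, AV) = 90.00° ✓; |AV| = 18.20 ✗.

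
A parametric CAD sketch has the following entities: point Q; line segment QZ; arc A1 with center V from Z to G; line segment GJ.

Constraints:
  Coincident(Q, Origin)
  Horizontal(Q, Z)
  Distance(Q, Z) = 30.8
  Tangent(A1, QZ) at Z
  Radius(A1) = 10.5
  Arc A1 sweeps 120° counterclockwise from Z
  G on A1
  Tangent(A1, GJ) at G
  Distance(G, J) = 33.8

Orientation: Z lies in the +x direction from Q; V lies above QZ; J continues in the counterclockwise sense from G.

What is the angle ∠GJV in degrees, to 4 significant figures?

17.26°

Q is at the origin; Q and Z share the same y with |QZ| = 30.8 and Z on the +x side, so Z = (30.80, 0.000). A1 meets QZ tangentially, so VZ is at right angles to QZ, so V = Z + (0, 10.5) = (30.80, 10.50). On A1, Z sits at bearing -90° from V; a 120° counterclockwise sweep puts G at bearing 30°, so G = V + 10.5·(cos 30°, sin 30°) = (39.89, 15.75). Tangency of A1 to GJ means the radius VG is perpendicular to GJ, so GJ runs along (−sin 30°, cos 30°); with |GJ| = 33.8, J = (22.99, 45.02). Then cos ∠GJV = JG·JV / (|JG||JV|), giving 17.26°.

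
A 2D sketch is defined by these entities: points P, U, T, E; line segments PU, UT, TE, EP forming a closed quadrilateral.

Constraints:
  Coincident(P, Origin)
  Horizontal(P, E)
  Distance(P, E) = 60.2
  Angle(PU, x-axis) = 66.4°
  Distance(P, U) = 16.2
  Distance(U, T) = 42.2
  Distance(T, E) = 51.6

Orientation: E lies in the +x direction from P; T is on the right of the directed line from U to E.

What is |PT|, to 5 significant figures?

30.697

P is at the origin; PE is horizontal with |PE| = 60.2 and E in +x, so E = (60.2, 0). PU runs at 66.4° with |PU| = 16.2, so U = (6.4857, 14.845). T is determined by |UT| = 42.2 and |TE| = 51.6 together: it lies at the intersection of circle(U, 42.2) and circle(E, 51.6). With |UE| = 55.728, the foot of the radical line on UE is 19.953 from U and the perpendicular offset is √(42.2² − 19.953²) = 37.185. Taking the right-of-UE solution: T = (15.812, -26.311).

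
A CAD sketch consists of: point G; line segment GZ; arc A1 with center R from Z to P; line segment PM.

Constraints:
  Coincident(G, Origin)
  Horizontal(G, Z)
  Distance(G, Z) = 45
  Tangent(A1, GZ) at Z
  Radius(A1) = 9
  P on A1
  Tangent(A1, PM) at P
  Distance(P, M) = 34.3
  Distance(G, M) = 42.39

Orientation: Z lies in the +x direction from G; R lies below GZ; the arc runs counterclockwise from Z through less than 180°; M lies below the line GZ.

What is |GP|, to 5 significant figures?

37.226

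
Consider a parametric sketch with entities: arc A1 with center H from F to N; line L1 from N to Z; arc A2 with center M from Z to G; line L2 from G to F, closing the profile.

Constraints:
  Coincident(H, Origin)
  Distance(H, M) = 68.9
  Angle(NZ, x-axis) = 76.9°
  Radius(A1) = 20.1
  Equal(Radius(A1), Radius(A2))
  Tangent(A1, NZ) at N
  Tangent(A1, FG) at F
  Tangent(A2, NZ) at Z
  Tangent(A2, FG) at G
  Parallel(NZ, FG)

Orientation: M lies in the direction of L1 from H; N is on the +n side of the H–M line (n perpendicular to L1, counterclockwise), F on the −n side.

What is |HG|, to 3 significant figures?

71.8

The slot axis is L1's direction at 76.9°, so u = (cos 76.9°, sin 76.9°) = (0.227, 0.974) and n = (−sin 76.9°, cos 76.9°) = (-0.974, 0.227). H is at the origin and M lies 68.9 along u from H, so M = 68.9·u = (15.6, 67.1). Tangency of A1 to both parallel lines with radius 20.1 puts N and F at H ± 20.1·n: N = (-19.6, 4.56), F = (19.6, -4.56). Equal radii place Z and G the same way about M: Z = M + 20.1·n = (-3.96, 71.7), G = M − 20.1·n = (35.2, 62.6). Then |HG| = |G − H| = 71.8.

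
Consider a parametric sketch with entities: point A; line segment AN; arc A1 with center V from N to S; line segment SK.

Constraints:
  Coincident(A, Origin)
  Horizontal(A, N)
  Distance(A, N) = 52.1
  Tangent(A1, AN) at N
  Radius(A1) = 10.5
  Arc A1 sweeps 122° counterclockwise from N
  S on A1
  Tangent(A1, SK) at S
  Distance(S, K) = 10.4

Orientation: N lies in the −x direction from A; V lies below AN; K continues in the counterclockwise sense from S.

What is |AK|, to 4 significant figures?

60.82

On A1, N sits at bearing 90° from V; a 122° counterclockwise sweep puts S at bearing 212°, so S = V + 10.5·(cos 212°, sin 212°) = (-61.00, -16.06). Tangency of A1 to SK means the radius VS is perpendicular to SK, so SK runs along (−sin 212°, cos 212°); with |SK| = 10.4, K = (-55.49, -24.88). Then |AK| = |K − A| = 60.82.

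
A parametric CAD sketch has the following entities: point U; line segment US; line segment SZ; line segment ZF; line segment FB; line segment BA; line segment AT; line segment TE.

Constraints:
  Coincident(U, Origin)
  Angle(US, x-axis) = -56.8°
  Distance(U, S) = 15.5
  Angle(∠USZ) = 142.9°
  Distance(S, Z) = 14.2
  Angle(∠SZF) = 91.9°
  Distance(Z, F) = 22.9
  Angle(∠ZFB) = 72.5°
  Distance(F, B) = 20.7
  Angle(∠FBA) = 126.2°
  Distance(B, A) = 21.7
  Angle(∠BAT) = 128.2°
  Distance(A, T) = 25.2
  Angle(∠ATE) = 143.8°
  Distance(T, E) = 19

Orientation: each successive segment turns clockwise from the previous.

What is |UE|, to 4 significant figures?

51.17

U is at the origin; US runs at -56.8° with length 15.5, so S = (8.487, -12.97). ∠USZ = 142.9° gives SZ at -93.90° from the x-axis; with |SZ| = 14.2, Z = (7.521, -27.14). ∠SZF = 91.9° gives ZF at 178.0° from the x-axis; with |ZF| = 22.9, F = (-15.36, -26.34). ∠ZFB = 72.5° gives FB at 70.50° from the x-axis; with |FB| = 20.7, B = (-8.455, -6.825). ∠FBA = 126.2° gives BA at 16.70° from the x-axis; with |BA| = 21.7, A = (12.33, -0.5894). ∠BAT = 128.2° gives AT at -35.10° from the x-axis; with |AT| = 25.2, T = (32.95, -15.08). ∠ATE = 143.8° gives TE at -71.30° from the x-axis; with |TE| = 19.0, E = (39.04, -33.08). Then |UE| = |E − U| = 51.17.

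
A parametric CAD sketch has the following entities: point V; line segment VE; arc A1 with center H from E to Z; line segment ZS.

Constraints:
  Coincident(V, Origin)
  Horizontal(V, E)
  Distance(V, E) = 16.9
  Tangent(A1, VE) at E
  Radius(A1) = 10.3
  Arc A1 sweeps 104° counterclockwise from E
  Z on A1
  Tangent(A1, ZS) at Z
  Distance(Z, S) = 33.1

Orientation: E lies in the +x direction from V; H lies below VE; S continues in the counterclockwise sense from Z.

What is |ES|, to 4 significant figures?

44.95

V is at the origin; VE is horizontal with |VE| = 16.9 and E on the +x side, so E = (16.90, 0.000). A1 meets VE tangentially, so HE is at right angles to VE, so H = E + (0, -10.3) = (16.90, -10.30). On A1, E sits at bearing 90° from H; a 104° counterclockwise sweep puts Z at bearing 194°, so Z = H + 10.3·(cos 194°, sin 194°) = (6.906, -12.79). A1 meets ZS tangentially, so HZ is at right angles to ZS, so ZS runs along (−sin 194°, cos 194°); with |ZS| = 33.1, S = (14.91, -44.91). Then |ES| = |S − E| = 44.95.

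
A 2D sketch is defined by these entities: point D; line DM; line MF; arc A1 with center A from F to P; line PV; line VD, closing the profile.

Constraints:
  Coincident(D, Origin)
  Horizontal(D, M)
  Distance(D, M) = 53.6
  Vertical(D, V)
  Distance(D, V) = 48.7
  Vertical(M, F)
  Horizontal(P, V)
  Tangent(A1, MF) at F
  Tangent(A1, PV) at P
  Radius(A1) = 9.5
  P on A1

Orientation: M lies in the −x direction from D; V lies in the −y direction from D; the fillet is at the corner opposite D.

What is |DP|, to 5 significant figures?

65.700

D is at the origin; DM is horizontal with |DM| = 53.6 and M on the −x side, so M = (-53.600, 0.0000). DV is vertical with |DV| = 48.7 and V on the −y side, so V = (0.0000, -48.700). The virtual corner opposite D is at (-53.600, -48.700). A1 meets MF tangentially, so AF is at right angles to MF and A1 meets PV tangentially, so AP is at right angles to PV, with radius 9.5, so the center A sits 9.5 in from both sides at A = (-44.100, -39.200). That places the tangent points at F = (-53.600, -39.200) on MF and P = (-44.100, -48.700) on PV. Then |DP| = |P − D| = 65.700.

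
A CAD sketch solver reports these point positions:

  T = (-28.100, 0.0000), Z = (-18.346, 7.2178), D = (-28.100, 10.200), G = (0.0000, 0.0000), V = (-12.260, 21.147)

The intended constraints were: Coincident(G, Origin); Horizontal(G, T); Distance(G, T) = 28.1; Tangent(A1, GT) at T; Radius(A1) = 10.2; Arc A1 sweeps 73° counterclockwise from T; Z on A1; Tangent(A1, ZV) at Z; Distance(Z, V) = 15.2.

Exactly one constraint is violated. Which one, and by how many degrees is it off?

Tangent(A1, ZV) at Z — off by 6.60°.

G = (0.00, 0.00) ✓; G.y = 0.00, T.y = 0.00 ✓; |GT| = 28.10 ✓; ∠(DT, TG) = 90.00° ✓; |DT| = 10.20 ✓; bearing(D→Z) − bearing(D→T) = 73.00° ✓; |DZ| = 10.20 ✓; ∠(DZ, ZV) = 96.60° ✗; |ZV| = 15.20 ✓.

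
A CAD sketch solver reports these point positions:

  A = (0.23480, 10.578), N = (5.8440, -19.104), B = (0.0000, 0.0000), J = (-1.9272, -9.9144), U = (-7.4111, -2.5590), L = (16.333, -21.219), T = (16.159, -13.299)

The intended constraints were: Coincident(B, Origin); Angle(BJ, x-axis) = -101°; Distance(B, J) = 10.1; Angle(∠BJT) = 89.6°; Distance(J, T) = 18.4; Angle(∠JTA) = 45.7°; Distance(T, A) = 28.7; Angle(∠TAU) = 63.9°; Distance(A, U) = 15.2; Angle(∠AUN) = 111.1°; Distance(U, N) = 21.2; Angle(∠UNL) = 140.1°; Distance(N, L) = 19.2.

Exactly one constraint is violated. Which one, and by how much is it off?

Distance(N, L) = 19.2 — off by 8.50.

B = (0.00, 0.00) ✓; BJ at -101.0° ✓; |BJ| = 10.10 ✓; ∠BJT = 89.60° ✓; |JT| = 18.40 ✓; ∠JTA = 45.70° ✓; |TA| = 28.70 ✓; ∠TAU = 63.90° ✓; |AU| = 15.20 ✓; ∠AUN = 111.1° ✓; |UN| = 21.20 ✓; ∠UNL = 140.1° ✓; |NL| = 10.70 ✗.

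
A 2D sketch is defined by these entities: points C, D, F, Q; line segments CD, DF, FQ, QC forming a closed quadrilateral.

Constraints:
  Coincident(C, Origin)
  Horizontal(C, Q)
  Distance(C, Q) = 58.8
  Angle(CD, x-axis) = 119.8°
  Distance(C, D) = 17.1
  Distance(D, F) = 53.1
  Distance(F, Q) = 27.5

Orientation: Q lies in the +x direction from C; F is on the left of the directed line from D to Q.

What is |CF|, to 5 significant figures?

49.670

Checks: |DF| = 53.10 ✓; |FQ| = 27.50 ✓.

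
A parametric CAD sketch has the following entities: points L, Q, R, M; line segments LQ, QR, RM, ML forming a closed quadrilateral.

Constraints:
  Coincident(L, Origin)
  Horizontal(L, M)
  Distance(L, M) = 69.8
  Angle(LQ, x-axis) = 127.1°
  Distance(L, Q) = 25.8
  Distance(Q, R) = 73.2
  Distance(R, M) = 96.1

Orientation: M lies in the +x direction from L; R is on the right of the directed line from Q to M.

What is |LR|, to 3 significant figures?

53.5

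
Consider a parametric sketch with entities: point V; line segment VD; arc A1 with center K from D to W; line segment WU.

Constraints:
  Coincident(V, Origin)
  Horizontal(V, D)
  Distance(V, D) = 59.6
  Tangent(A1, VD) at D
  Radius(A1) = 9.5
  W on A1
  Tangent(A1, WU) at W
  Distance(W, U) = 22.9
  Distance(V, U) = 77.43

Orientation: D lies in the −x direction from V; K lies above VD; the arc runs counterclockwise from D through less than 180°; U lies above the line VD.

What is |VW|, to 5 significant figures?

55.908

V is at the origin; VD is horizontal with |VD| = 59.6 and D on the −x side, so D = (-59.600, 0.0000). The tangent condition forces KD to be normal to VD, so K = D + (0, 9.5) = (-59.600, 9.5000). Since KW ⟂ WU (tangency), |KU| = √(9.5² + 22.9²) = 24.792 regardless of where W sits on A1. So U lies on both circle(V, 77.43) and circle(K, 24.792); the above-VD intersection is U = (-70.645, 31.696). W is the foot of the tangent from U: W = (-53.366, 16.668).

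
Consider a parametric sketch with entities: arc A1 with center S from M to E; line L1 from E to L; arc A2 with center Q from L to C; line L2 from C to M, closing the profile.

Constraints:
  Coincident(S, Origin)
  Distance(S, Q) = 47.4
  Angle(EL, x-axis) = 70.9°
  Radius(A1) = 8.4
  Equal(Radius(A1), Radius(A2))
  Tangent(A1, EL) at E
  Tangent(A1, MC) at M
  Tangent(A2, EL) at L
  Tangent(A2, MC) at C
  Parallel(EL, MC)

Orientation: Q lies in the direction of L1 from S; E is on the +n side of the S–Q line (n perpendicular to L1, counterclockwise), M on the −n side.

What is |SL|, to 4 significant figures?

48.14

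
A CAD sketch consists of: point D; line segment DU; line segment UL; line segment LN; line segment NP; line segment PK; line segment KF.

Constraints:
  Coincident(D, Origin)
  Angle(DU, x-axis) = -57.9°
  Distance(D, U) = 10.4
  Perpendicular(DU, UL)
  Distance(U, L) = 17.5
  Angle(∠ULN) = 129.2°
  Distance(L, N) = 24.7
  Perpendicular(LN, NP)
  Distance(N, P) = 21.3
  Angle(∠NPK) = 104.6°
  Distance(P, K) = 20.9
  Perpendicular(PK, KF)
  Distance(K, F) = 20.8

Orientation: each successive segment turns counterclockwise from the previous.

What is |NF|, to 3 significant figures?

26.3

D is at the origin; DU runs at -57.9° with length 10.4, so U = (5.53, -8.81). The perpendicularity gives UL at right angles to DU, so UL runs at 32.1°; with |UL| = 17.5, L = (20.4, 0.489). ∠ULN = 129.2° gives LN at 82.9° from the x-axis; with |LN| = 24.7, N = (23.4, 25.0). LN ⟂ NP, so NP runs at 173°; with |NP| = 21.3, P = (2.27, 27.6). ∠NPK = 104.6° gives PK at -112° from the x-axis; with |PK| = 20.9, K = (-5.46, 8.21). PK ⟂ KF, so KF runs at -21.7°; with |KF| = 20.8, F = (13.9, 0.523). Then |NF| = |F − N| = 26.3.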